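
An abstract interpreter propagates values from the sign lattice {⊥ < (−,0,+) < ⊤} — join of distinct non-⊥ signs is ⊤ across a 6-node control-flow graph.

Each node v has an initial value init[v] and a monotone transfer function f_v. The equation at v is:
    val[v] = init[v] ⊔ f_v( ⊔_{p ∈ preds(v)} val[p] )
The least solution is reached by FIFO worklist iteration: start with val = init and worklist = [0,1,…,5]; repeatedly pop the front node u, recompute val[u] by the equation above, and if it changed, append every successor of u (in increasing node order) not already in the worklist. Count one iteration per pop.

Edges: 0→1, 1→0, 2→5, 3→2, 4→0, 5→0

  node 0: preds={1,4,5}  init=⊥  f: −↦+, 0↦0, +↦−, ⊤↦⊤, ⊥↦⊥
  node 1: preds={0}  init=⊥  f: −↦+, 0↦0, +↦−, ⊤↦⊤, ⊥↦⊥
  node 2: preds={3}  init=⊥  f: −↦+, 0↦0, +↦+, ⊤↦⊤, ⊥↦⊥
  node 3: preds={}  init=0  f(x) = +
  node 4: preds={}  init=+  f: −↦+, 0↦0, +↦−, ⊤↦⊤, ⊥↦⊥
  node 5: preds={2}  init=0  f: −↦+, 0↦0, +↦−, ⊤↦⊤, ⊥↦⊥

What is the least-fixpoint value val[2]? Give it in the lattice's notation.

⊤

Worklist (10 pops):
  #1 pop 0: in=⊤ → ⊤ (was ⊥); enqueue []
  #2 pop 1: in=⊤ → ⊤ (was ⊥); enqueue [0]
  #3 pop 2: in=0 → 0 (was ⊥); enqueue []
  #4 pop 3: in=⊥ → ⊤ (was 0); enqueue [2]
  #5 pop 4: in=⊥ → + (no change)
  #6 pop 5: in=0 → 0 (no change)
  #7 pop 0: in=⊤ → ⊤ (no change)
  #8 pop 2: in=⊤ → ⊤ (was 0); enqueue [5]
  #9 pop 5: in=⊤ → ⊤ (was 0); enqueue [0]
  #10 pop 0: in=⊤ → ⊤ (no change)

Fixpoint:
  val[0] = ⊤
  val[1] = ⊤
  val[2] = ⊤
  val[3] = ⊤
  val[4] = +
  val[5] = ⊤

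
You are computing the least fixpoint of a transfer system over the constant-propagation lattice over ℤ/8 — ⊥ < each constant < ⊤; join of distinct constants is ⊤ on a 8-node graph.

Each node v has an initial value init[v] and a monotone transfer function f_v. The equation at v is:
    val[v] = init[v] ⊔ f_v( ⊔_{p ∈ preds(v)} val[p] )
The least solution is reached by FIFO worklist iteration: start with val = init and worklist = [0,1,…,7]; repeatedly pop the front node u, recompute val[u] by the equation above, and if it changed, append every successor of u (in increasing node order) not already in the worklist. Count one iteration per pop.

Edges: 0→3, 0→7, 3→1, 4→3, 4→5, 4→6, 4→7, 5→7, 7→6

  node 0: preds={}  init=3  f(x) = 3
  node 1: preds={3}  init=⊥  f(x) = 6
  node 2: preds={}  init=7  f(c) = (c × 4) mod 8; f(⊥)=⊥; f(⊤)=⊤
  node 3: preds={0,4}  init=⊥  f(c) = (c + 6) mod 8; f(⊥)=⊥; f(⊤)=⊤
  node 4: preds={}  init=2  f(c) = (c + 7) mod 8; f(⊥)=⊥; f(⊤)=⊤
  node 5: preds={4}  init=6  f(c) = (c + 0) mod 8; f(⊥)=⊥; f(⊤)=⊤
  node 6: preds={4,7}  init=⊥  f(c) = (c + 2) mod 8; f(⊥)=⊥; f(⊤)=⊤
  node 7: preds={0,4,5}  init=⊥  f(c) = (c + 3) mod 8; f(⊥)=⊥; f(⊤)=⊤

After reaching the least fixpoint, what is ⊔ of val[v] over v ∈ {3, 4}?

Iteration log — 10 steps:
  step 1. node 0  ⊔preds=⊥  new=3  stable
  step 2. node 1  ⊔preds=⊥  new=6  old=⊥  +wl: 
  step 3. node 2  ⊔preds=⊥  new=7  stable
  step 4. node 3  ⊔preds=⊤  new=⊤  old=⊥  +wl: 1
  step 5. node 4  ⊔preds=⊥  new=2  stable
  step 6. node 5  ⊔preds=2  new=⊤  old=6  +wl: 
  step 7. node 6  ⊔preds=2  new=4  old=⊥  +wl: 
  step 8. node 7  ⊔preds=⊤  new=⊤  old=⊥  +wl: 6
  step 9. node 1  ⊔preds=⊤  new=6  stable
  step 10. node 6  ⊔preds=⊤  new=⊤  old=4  +wl: 

Least fixpoint reached:
  node 0: 3
  node 1: 6
  node 2: 7
  node 3: ⊤
  node 4: 2
  node 5: ⊤
  node 6: ⊤
  node 7: ⊤

⊤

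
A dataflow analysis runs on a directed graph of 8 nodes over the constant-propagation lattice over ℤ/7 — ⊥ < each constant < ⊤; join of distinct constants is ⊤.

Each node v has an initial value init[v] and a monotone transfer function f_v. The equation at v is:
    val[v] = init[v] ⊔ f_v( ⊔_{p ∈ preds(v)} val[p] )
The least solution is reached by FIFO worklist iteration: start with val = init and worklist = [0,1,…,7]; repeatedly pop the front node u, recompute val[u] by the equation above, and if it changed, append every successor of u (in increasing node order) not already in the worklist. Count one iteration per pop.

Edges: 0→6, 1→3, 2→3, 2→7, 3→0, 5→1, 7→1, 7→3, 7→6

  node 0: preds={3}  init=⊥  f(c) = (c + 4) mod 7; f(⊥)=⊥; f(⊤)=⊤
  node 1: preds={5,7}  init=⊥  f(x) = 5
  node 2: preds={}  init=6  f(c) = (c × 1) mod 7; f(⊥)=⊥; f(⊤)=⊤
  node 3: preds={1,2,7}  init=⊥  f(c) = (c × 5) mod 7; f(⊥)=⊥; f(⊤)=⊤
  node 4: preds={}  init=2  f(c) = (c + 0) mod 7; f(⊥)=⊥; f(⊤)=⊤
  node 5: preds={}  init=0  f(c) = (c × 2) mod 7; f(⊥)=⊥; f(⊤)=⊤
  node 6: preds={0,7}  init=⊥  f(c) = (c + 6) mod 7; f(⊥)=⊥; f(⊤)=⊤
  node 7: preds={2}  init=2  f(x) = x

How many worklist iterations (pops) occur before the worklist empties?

12

Worklist (12 pops):
  #1 pop 0: in=⊥ → ⊥ (no change)
  #2 pop 1: in=⊤ → 5 (was ⊥); enqueue []
  #3 pop 2: in=⊥ → 6 (no change)
  #4 pop 3: in=⊤ → ⊤ (was ⊥); enqueue [0]
  #5 pop 4: in=⊥ → 2 (no change)
  #6 pop 5: in=⊥ → 0 (no change)
  #7 pop 6: in=2 → 1 (was ⊥); enqueue []
  #8 pop 7: in=6 → ⊤ (was 2); enqueue [1,3,6]
  #9 pop 0: in=⊤ → ⊤ (was ⊥); enqueue []
  #10 pop 1: in=⊤ → 5 (no change)
  #11 pop 3: in=⊤ → ⊤ (no change)
  #12 pop 6: in=⊤ → ⊤ (was 1); enqueue []

Fixpoint:
  val[0] = ⊤
  val[1] = 5
  val[2] = 6
  val[3] = ⊤
  val[4] = 2
  val[5] = 0
  val[6] = ⊤
  val[7] = ⊤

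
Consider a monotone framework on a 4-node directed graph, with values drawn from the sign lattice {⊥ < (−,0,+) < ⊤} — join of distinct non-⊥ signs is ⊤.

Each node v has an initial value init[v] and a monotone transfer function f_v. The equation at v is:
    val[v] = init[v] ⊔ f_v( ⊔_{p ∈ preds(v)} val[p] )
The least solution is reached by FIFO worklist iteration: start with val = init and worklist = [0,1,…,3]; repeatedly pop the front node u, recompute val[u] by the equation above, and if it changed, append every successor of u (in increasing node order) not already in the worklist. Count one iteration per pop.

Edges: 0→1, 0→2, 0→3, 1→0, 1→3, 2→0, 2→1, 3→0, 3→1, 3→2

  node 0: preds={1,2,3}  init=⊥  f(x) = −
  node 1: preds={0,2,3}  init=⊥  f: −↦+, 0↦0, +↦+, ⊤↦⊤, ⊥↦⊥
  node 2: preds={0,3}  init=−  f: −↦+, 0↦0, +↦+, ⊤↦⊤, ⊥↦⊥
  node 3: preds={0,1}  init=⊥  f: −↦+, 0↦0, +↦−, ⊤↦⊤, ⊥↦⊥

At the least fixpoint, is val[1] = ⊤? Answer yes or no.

yes

Iteration log — 9 steps:
  step 1. node 0  ⊔preds=−  new=−  old=⊥  +wl: 
  step 2. node 1  ⊔preds=−  new=+  old=⊥  +wl: 0
  step 3. node 2  ⊔preds=−  new=⊤  old=−  +wl: 1
  step 4. node 3  ⊔preds=⊤  new=⊤  old=⊥  +wl: 2
  step 5. node 0  ⊔preds=⊤  new=−  stable
  step 6. node 1  ⊔preds=⊤  new=⊤  old=+  +wl: 0,3
  step 7. node 2  ⊔preds=⊤  new=⊤  stable
  step 8. node 0  ⊔preds=⊤  new=−  stable
  step 9. node 3  ⊔preds=⊤  new=⊤  stable

Least fixpoint reached:
  node 0: −
  node 1: ⊤
  node 2: ⊤
  node 3: ⊤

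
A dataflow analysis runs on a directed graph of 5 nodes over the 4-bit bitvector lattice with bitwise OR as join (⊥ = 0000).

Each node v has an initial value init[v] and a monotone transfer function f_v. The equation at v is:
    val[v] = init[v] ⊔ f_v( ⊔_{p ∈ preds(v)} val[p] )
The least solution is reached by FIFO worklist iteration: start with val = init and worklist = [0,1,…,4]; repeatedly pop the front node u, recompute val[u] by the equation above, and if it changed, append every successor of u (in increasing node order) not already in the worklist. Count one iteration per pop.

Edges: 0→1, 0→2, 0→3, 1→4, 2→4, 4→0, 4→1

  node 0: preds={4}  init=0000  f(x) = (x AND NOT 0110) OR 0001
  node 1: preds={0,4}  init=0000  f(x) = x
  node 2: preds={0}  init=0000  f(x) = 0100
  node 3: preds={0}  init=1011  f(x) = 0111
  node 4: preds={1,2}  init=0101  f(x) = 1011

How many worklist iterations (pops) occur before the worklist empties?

10

Worklist (10 pops):
  #1 pop 0: in=0101 → 0001 (was 0000); enqueue []
  #2 pop 1: in=0101 → 0101 (was 0000); enqueue []
  #3 pop 2: in=0001 → 0100 (was 0000); enqueue []
  #4 pop 3: in=0001 → 1111 (was 1011); enqueue []
  #5 pop 4: in=0101 → 1111 (was 0101); enqueue [0,1]
  #6 pop 0: in=1111 → 1001 (was 0001); enqueue [2,3]
  #7 pop 1: in=1111 → 1111 (was 0101); enqueue [4]
  #8 pop 2: in=1001 → 0100 (no change)
  #9 pop 3: in=1001 → 1111 (no change)
  #10 pop 4: in=1111 → 1111 (no change)

Fixpoint:
  val[0] = 1001
  val[1] = 1111
  val[2] = 0100
  val[3] = 1111
  val[4] = 1111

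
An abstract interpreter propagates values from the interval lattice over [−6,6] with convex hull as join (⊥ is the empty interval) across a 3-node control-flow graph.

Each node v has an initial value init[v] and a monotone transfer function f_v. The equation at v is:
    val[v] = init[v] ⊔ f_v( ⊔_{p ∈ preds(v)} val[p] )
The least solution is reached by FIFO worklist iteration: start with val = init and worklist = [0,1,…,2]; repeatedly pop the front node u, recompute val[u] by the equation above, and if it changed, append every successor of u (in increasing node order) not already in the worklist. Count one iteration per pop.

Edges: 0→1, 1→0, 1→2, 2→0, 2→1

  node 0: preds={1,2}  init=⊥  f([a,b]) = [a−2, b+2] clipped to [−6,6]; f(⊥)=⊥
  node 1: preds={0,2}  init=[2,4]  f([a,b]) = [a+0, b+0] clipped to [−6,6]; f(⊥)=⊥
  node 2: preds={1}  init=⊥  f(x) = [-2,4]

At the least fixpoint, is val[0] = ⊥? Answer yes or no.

Worklist (10 pops):
  #1 pop 0: in=[2,4] → [0,6] (was ⊥); enqueue []
  #2 pop 1: in=[0,6] → [0,6] (was [2,4]); enqueue [0]
  #3 pop 2: in=[0,6] → [-2,4] (was ⊥); enqueue [1]
  #4 pop 0: in=[-2,6] → [-4,6] (was [0,6]); enqueue []
  #5 pop 1: in=[-4,6] → [-4,6] (was [0,6]); enqueue [0,2]
  #6 pop 0: in=[-4,6] → [-6,6] (was [-4,6]); enqueue [1]
  #7 pop 2: in=[-4,6] → [-2,4] (no change)
  #8 pop 1: in=[-6,6] → [-6,6] (was [-4,6]); enqueue [0,2]
  #9 pop 0: in=[-6,6] → [-6,6] (no change)
  #10 pop 2: in=[-6,6] → [-2,4] (no change)

Fixpoint:
  val[0] = [-6,6]
  val[1] = [-6,6]
  val[2] = [-2,4]

no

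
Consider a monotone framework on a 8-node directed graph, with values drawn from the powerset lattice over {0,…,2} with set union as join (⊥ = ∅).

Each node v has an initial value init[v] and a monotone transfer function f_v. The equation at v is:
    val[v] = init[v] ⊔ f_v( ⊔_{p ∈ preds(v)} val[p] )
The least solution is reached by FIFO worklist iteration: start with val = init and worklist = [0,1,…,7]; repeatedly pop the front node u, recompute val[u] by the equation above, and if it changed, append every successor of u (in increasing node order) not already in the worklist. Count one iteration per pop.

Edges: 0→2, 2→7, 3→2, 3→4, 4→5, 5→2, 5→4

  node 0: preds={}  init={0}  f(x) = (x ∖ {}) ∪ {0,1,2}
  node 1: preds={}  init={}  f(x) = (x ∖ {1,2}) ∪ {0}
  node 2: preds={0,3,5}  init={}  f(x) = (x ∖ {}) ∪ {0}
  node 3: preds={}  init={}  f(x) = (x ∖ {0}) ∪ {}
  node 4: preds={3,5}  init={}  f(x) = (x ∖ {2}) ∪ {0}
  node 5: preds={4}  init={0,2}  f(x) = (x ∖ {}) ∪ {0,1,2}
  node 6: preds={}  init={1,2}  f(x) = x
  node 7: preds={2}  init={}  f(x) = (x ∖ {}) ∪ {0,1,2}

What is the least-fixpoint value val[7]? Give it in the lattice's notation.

Trace (11 dequeues):
  [1] u=0 | in {} | out {0,1,2} | prev {0} | push {}
  [2] u=1 | in {} | out {0} | prev {} | push {}
  [3] u=2 | in {0,1,2} | out {0,1,2} | prev {} | push {}
  [4] u=3 | in {} | out {} | ==
  [5] u=4 | in {0,2} | out {0} | prev {} | push {}
  [6] u=5 | in {0} | out {0,1,2} | prev {0,2} | push {2,4}
  [7] u=6 | in {} | out {1,2} | ==
  [8] u=7 | in {0,1,2} | out {0,1,2} | prev {} | push {}
  [9] u=2 | in {0,1,2} | out {0,1,2} | ==
  [10] u=4 | in {0,1,2} | out {0,1} | prev {0} | push {5}
  [11] u=5 | in {0,1} | out {0,1,2} | ==

Converged values:
  [0] {0,1,2}
  [1] {0}
  [2] {0,1,2}
  [3] {}
  [4] {0,1}
  [5] {0,1,2}
  [6] {1,2}
  [7] {0,1,2}

{0,1,2}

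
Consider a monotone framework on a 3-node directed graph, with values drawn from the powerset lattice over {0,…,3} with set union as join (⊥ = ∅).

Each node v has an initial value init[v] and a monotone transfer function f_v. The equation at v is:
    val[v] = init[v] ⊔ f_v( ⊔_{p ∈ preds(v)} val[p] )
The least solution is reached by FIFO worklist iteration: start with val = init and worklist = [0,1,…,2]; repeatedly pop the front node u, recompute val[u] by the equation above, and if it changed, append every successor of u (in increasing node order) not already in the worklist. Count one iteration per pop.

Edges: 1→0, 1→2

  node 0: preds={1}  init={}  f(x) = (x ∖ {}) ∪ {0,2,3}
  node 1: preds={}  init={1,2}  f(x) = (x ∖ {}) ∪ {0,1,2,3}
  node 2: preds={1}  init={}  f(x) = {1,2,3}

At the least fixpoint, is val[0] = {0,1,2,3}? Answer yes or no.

Worklist (4 pops):
  #1 pop 0: in={1,2} → {0,1,2,3} (was {}); enqueue []
  #2 pop 1: in={} → {0,1,2,3} (was {1,2}); enqueue [0]
  #3 pop 2: in={0,1,2,3} → {1,2,3} (was {}); enqueue []
  #4 pop 0: in={0,1,2,3} → {0,1,2,3} (no change)

Fixpoint:
  val[0] = {0,1,2,3}
  val[1] = {0,1,2,3}
  val[2] = {1,2,3}

yes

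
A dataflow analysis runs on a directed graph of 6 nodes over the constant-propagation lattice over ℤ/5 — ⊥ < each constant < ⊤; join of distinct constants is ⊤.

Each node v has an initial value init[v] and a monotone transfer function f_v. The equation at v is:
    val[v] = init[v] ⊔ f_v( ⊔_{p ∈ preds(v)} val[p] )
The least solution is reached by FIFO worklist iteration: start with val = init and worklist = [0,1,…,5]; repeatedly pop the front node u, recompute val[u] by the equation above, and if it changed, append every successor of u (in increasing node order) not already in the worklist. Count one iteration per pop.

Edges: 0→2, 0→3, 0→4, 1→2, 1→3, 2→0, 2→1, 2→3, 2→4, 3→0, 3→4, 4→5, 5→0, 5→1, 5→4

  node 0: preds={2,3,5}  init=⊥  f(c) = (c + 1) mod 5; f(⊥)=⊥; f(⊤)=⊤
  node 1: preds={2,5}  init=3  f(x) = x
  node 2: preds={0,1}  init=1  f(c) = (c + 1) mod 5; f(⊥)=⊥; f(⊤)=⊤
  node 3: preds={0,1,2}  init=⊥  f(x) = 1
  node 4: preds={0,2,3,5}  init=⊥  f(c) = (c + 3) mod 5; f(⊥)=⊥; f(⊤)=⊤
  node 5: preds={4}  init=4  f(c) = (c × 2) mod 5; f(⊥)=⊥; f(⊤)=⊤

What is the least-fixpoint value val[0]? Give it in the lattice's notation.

⊤

Trace (9 dequeues):
  [1] u=0 | in ⊤ | out ⊤ | prev ⊥ | push {}
  [2] u=1 | in ⊤ | out ⊤ | prev 3 | push {}
  [3] u=2 | in ⊤ | out ⊤ | prev 1 | push {0,1}
  [4] u=3 | in ⊤ | out 1 | prev ⊥ | push {}
  [5] u=4 | in ⊤ | out ⊤ | prev ⊥ | push {}
  [6] u=5 | in ⊤ | out ⊤ | prev 4 | push {4}
  [7] u=0 | in ⊤ | out ⊤ | ==
  [8] u=1 | in ⊤ | out ⊤ | ==
  [9] u=4 | in ⊤ | out ⊤ | ==

Converged values:
  [0] ⊤
  [1] ⊤
  [2] ⊤
  [3] 1
  [4] ⊤
  [5] ⊤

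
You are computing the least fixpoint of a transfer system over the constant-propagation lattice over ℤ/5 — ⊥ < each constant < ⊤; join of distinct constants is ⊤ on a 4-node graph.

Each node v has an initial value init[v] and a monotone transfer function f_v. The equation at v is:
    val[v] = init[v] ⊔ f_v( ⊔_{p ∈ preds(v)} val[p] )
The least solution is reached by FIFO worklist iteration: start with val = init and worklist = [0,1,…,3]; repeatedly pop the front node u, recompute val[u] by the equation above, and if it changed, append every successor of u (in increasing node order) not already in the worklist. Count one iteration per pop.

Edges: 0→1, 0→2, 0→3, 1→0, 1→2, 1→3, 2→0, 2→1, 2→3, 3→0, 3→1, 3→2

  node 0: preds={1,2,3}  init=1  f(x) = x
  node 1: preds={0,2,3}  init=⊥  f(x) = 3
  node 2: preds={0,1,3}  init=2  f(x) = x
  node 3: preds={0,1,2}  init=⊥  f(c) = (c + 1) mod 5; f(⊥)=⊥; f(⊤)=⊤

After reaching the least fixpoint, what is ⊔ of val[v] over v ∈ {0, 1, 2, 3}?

Iteration log — 7 steps:
  step 1. node 0  ⊔preds=2  new=⊤  old=1  +wl: 
  step 2. node 1  ⊔preds=⊤  new=3  old=⊥  +wl: 0
  step 3. node 2  ⊔preds=⊤  new=⊤  old=2  +wl: 1
  step 4. node 3  ⊔preds=⊤  new=⊤  old=⊥  +wl: 2
  step 5. node 0  ⊔preds=⊤  new=⊤  stable
  step 6. node 1  ⊔preds=⊤  new=3  stable
  step 7. node 2  ⊔preds=⊤  new=⊤  stable

Least fixpoint reached:
  node 0: ⊤
  node 1: 3
  node 2: ⊤
  node 3: ⊤

⊤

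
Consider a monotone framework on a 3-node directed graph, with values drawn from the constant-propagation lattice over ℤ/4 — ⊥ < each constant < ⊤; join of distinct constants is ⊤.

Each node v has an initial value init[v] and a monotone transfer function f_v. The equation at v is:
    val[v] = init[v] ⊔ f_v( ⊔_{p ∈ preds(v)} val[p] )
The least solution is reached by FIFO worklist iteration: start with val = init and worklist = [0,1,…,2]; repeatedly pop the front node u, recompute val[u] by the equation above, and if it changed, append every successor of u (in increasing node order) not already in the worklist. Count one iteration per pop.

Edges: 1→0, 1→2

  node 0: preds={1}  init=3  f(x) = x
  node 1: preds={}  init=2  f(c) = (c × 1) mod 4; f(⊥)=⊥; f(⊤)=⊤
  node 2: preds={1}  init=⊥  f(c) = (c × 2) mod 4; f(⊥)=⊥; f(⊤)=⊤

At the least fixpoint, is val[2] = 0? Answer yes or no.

Worklist (3 pops):
  #1 pop 0: in=2 → ⊤ (was 3); enqueue []
  #2 pop 1: in=⊥ → 2 (no change)
  #3 pop 2: in=2 → 0 (was ⊥); enqueue []

Fixpoint:
  val[0] = ⊤
  val[1] = 2
  val[2] = 0

yes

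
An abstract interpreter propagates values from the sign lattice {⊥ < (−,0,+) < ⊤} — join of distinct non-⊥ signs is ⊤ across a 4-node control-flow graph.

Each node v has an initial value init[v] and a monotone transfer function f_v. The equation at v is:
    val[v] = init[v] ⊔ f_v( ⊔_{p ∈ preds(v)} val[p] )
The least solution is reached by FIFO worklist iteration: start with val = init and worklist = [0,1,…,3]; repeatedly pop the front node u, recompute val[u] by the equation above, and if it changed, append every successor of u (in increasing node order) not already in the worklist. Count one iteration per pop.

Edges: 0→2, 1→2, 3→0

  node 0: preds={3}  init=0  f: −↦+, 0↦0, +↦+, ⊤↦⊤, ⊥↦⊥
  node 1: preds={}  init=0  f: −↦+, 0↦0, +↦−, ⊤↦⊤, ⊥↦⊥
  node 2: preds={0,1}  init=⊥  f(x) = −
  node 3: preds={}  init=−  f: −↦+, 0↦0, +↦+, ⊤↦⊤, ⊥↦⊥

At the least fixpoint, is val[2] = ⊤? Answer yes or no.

no

Iteration log — 4 steps:
  step 1. node 0  ⊔preds=−  new=⊤  old=0  +wl: 
  step 2. node 1  ⊔preds=⊥  new=0  stable
  step 3. node 2  ⊔preds=⊤  new=−  old=⊥  +wl: 
  step 4. node 3  ⊔preds=⊥  new=−  stable

Least fixpoint reached:
  node 0: ⊤
  node 1: 0
  node 2: −
  node 3: −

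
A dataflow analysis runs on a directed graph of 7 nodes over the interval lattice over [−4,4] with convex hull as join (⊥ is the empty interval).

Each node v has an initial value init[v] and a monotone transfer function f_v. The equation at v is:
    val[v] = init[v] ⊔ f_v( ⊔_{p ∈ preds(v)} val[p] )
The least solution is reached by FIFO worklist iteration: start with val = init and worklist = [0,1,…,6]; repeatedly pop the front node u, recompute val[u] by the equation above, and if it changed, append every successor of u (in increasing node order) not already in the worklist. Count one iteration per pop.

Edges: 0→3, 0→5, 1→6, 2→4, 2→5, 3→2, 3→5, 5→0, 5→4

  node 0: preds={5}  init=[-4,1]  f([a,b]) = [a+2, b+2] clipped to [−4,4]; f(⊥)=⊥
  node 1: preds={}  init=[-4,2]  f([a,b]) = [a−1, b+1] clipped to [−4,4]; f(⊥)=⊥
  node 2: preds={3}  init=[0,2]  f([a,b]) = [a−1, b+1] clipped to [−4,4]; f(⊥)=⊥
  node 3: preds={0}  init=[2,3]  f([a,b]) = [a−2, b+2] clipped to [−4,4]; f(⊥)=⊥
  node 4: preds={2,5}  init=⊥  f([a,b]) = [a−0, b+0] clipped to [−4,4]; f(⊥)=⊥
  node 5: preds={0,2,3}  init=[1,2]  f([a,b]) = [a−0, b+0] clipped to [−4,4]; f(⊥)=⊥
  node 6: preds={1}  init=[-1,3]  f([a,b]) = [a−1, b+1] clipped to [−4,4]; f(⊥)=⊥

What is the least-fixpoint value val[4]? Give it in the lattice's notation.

Iteration log — 11 steps:
  step 1. node 0  ⊔preds=[1,2]  new=[-4,4]  old=[-4,1]  +wl: 
  step 2. node 1  ⊔preds=⊥  new=[-4,2]  stable
  step 3. node 2  ⊔preds=[2,3]  new=[0,4]  old=[0,2]  +wl: 
  step 4. node 3  ⊔preds=[-4,4]  new=[-4,4]  old=[2,3]  +wl: 2
  step 5. node 4  ⊔preds=[0,4]  new=[0,4]  old=⊥  +wl: 
  step 6. node 5  ⊔preds=[-4,4]  new=[-4,4]  old=[1,2]  +wl: 0,4
  step 7. node 6  ⊔preds=[-4,2]  new=[-4,3]  old=[-1,3]  +wl: 
  step 8. node 2  ⊔preds=[-4,4]  new=[-4,4]  old=[0,4]  +wl: 5
  step 9. node 0  ⊔preds=[-4,4]  new=[-4,4]  stable
  step 10. node 4  ⊔preds=[-4,4]  new=[-4,4]  old=[0,4]  +wl: 
  step 11. node 5  ⊔preds=[-4,4]  new=[-4,4]  stable

Least fixpoint reached:
  node 0: [-4,4]
  node 1: [-4,2]
  node 2: [-4,4]
  node 3: [-4,4]
  node 4: [-4,4]
  node 5: [-4,4]
  node 6: [-4,3]

[-4,4]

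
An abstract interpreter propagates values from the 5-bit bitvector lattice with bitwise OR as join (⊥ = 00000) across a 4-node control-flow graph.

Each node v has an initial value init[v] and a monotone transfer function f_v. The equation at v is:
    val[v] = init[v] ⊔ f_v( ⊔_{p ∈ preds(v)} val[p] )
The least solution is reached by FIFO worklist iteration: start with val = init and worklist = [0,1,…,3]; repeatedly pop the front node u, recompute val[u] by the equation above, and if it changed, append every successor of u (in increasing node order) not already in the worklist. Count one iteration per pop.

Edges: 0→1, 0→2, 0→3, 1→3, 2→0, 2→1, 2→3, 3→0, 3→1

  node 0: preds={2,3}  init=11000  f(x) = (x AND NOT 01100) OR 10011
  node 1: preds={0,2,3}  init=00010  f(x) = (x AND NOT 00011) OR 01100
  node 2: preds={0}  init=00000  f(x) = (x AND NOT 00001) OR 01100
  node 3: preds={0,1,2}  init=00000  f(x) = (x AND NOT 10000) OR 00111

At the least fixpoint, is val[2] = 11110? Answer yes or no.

Worklist (6 pops):
  #1 pop 0: in=00000 → 11011 (was 11000); enqueue []
  #2 pop 1: in=11011 → 11110 (was 00010); enqueue []
  #3 pop 2: in=11011 → 11110 (was 00000); enqueue [0,1]
  #4 pop 3: in=11111 → 01111 (was 00000); enqueue []
  #5 pop 0: in=11111 → 11011 (no change)
  #6 pop 1: in=11111 → 11110 (no change)

Fixpoint:
  val[0] = 11011
  val[1] = 11110
  val[2] = 11110
  val[3] = 01111

yes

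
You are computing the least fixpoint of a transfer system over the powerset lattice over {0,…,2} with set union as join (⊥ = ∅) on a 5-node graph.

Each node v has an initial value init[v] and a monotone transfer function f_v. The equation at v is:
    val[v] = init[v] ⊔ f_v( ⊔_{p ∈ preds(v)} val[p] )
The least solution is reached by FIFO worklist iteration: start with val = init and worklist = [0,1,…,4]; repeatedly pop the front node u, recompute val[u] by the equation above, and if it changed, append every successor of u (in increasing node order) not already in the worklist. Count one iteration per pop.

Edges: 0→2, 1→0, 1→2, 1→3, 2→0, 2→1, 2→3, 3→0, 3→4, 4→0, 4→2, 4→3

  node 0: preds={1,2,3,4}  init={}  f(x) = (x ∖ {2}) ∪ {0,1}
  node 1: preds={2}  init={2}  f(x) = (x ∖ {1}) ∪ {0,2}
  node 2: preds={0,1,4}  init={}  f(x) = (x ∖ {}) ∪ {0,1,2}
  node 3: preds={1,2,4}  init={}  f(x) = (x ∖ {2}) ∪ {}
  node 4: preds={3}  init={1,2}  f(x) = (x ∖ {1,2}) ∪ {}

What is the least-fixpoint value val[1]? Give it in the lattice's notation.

{0,2}

Worklist (9 pops):
  #1 pop 0: in={1,2} → {0,1} (was {}); enqueue []
  #2 pop 1: in={} → {0,2} (was {2}); enqueue [0]
  #3 pop 2: in={0,1,2} → {0,1,2} (was {}); enqueue [1]
  #4 pop 3: in={0,1,2} → {0,1} (was {}); enqueue []
  #5 pop 4: in={0,1} → {0,1,2} (was {1,2}); enqueue [2,3]
  #6 pop 0: in={0,1,2} → {0,1} (no change)
  #7 pop 1: in={0,1,2} → {0,2} (no change)
  #8 pop 2: in={0,1,2} → {0,1,2} (no change)
  #9 pop 3: in={0,1,2} → {0,1} (no change)

Fixpoint:
  val[0] = {0,1}
  val[1] = {0,2}
  val[2] = {0,1,2}
  val[3] = {0,1}
  val[4] = {0,1,2}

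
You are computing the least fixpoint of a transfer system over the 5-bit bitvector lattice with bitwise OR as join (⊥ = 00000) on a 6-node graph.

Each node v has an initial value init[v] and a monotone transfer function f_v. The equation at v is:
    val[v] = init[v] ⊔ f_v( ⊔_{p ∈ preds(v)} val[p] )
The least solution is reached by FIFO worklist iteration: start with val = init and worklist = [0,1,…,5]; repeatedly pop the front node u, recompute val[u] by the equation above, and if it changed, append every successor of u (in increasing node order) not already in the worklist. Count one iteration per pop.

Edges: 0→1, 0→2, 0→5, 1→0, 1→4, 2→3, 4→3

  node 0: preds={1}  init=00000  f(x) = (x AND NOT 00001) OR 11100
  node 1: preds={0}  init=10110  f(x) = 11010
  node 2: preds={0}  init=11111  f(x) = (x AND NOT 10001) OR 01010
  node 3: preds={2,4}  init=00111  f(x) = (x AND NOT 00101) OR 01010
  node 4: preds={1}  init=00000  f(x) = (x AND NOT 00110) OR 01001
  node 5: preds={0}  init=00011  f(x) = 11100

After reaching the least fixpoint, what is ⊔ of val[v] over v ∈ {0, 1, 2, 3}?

Iteration log — 8 steps:
  step 1. node 0  ⊔preds=10110  new=11110  old=00000  +wl: 
  step 2. node 1  ⊔preds=11110  new=11110  old=10110  +wl: 0
  step 3. node 2  ⊔preds=11110  new=11111  stable
  step 4. node 3  ⊔preds=11111  new=11111  old=00111  +wl: 
  step 5. node 4  ⊔preds=11110  new=11001  old=00000  +wl: 3
  step 6. node 5  ⊔preds=11110  new=11111  old=00011  +wl: 
  step 7. node 0  ⊔preds=11110  new=11110  stable
  step 8. node 3  ⊔preds=11111  new=11111  stable

Least fixpoint reached:
  node 0: 11110
  node 1: 11110
  node 2: 11111
  node 3: 11111
  node 4: 11001
  node 5: 11111

11111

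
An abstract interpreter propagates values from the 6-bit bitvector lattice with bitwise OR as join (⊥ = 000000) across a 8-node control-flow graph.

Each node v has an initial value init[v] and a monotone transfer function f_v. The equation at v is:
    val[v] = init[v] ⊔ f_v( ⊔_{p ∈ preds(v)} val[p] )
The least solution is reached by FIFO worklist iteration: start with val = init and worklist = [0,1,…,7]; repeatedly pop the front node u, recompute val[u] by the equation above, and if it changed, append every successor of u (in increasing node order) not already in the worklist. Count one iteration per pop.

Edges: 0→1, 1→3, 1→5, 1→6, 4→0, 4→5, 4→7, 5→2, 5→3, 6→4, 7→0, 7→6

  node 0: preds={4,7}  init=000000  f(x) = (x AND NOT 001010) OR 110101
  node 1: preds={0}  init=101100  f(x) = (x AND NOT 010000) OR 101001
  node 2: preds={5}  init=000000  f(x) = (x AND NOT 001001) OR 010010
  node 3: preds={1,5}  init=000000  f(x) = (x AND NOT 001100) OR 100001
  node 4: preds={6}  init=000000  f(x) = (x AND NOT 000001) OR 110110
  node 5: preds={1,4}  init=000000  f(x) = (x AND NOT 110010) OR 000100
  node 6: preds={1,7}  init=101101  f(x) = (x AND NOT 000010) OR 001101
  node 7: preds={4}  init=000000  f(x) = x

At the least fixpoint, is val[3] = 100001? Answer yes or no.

Worklist (13 pops):
  #1 pop 0: in=000000 → 110101 (was 000000); enqueue []
  #2 pop 1: in=110101 → 101101 (was 101100); enqueue []
  #3 pop 2: in=000000 → 010010 (was 000000); enqueue []
  #4 pop 3: in=101101 → 100001 (was 000000); enqueue []
  #5 pop 4: in=101101 → 111110 (was 000000); enqueue [0]
  #6 pop 5: in=111111 → 001101 (was 000000); enqueue [2,3]
  #7 pop 6: in=101101 → 101101 (no change)
  #8 pop 7: in=111110 → 111110 (was 000000); enqueue [6]
  #9 pop 0: in=111110 → 110101 (no change)
  #10 pop 2: in=001101 → 010110 (was 010010); enqueue []
  #11 pop 3: in=101101 → 100001 (no change)
  #12 pop 6: in=111111 → 111101 (was 101101); enqueue [4]
  #13 pop 4: in=111101 → 111110 (no change)

Fixpoint:
  val[0] = 110101
  val[1] = 101101
  val[2] = 010110
  val[3] = 100001
  val[4] = 111110
  val[5] = 001101
  val[6] = 111101
  val[7] = 111110

yes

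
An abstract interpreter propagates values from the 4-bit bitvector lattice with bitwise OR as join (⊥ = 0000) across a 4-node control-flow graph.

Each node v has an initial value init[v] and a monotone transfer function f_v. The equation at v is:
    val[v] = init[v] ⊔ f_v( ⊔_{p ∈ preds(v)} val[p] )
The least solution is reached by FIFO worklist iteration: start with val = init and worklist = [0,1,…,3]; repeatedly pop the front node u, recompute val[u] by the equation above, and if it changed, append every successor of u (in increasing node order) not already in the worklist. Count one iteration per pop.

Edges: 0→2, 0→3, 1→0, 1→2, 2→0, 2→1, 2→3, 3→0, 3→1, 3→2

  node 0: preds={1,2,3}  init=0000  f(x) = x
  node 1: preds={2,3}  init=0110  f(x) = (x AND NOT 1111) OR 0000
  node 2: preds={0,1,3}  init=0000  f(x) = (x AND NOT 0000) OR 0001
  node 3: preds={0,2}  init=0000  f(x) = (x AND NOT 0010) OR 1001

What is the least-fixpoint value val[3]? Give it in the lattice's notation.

1101

Trace (10 dequeues):
  [1] u=0 | in 0110 | out 0110 | prev 0000 | push {}
  [2] u=1 | in 0000 | out 0110 | ==
  [3] u=2 | in 0110 | out 0111 | prev 0000 | push {0,1}
  [4] u=3 | in 0111 | out 1101 | prev 0000 | push {2}
  [5] u=0 | in 1111 | out 1111 | prev 0110 | push {3}
  [6] u=1 | in 1111 | out 0110 | ==
  [7] u=2 | in 1111 | out 1111 | prev 0111 | push {0,1}
  [8] u=3 | in 1111 | out 1101 | ==
  [9] u=0 | in 1111 | out 1111 | ==
  [10] u=1 | in 1111 | out 0110 | ==

Converged values:
  [0] 1111
  [1] 0110
  [2] 1111
  [3] 1101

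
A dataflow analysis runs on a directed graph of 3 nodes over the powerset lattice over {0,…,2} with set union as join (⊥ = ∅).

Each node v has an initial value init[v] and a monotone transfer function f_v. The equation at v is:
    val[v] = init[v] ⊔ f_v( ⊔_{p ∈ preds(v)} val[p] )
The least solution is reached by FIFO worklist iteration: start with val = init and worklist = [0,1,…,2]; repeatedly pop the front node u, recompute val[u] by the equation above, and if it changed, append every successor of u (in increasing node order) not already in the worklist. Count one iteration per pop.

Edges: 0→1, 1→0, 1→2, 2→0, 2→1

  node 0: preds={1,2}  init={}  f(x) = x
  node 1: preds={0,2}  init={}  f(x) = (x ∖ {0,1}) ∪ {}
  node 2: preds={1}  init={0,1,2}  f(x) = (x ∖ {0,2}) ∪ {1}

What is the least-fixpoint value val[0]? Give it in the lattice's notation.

Worklist (4 pops):
  #1 pop 0: in={0,1,2} → {0,1,2} (was {}); enqueue []
  #2 pop 1: in={0,1,2} → {2} (was {}); enqueue [0]
  #3 pop 2: in={2} → {0,1,2} (no change)
  #4 pop 0: in={0,1,2} → {0,1,2} (no change)

Fixpoint:
  val[0] = {0,1,2}
  val[1] = {2}
  val[2] = {0,1,2}

{0,1,2}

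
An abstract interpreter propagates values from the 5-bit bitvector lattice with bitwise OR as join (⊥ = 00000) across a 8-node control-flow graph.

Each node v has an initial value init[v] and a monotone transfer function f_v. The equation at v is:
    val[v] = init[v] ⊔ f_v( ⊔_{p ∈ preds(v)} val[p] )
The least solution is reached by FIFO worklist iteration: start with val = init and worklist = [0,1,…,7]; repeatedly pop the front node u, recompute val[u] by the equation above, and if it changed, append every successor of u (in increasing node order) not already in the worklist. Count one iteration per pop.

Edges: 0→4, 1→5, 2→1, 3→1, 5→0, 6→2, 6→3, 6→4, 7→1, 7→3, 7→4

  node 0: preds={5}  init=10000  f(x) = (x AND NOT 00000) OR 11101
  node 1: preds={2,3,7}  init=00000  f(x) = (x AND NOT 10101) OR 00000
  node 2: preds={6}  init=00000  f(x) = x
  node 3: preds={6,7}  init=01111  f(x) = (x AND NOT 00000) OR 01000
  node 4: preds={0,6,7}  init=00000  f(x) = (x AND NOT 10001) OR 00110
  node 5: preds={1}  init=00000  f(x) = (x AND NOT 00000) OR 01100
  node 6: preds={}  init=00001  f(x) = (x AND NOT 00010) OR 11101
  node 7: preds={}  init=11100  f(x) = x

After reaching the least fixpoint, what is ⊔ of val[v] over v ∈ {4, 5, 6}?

Trace (14 dequeues):
  [1] u=0 | in 00000 | out 11101 | prev 10000 | push {}
  [2] u=1 | in 11111 | out 01010 | prev 00000 | push {}
  [3] u=2 | in 00001 | out 00001 | prev 00000 | push {1}
  [4] u=3 | in 11101 | out 11111 | prev 01111 | push {}
  [5] u=4 | in 11101 | out 01110 | prev 00000 | push {}
  [6] u=5 | in 01010 | out 01110 | prev 00000 | push {0}
  [7] u=6 | in 00000 | out 11101 | prev 00001 | push {2,3,4}
  [8] u=7 | in 00000 | out 11100 | ==
  [9] u=1 | in 11111 | out 01010 | ==
  [10] u=0 | in 01110 | out 11111 | prev 11101 | push {}
  [11] u=2 | in 11101 | out 11101 | prev 00001 | push {1}
  [12] u=3 | in 11101 | out 11111 | ==
  [13] u=4 | in 11111 | out 01110 | ==
  [14] u=1 | in 11111 | out 01010 | ==

Converged values:
  [0] 11111
  [1] 01010
  [2] 11101
  [3] 11111
  [4] 01110
  [5] 01110
  [6] 11101
  [7] 11100

11111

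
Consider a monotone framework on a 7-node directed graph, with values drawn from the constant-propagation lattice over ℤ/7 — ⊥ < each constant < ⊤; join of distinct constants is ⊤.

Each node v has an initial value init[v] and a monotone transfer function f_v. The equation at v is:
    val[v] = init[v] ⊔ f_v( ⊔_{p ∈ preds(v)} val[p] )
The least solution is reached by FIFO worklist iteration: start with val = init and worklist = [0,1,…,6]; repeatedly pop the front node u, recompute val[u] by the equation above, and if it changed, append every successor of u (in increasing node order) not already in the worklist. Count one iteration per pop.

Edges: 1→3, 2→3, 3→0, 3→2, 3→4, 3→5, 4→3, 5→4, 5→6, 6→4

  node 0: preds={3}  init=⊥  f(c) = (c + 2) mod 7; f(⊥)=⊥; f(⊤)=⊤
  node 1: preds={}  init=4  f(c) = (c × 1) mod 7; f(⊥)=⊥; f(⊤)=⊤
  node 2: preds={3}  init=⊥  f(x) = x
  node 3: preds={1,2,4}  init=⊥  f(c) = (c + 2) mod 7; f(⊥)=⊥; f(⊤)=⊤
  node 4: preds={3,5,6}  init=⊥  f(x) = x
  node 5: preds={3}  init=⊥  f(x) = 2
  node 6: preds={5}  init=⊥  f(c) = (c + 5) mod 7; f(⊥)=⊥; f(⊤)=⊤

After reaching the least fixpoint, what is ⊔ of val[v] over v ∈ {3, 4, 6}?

⊤

Iteration log — 15 steps:
  step 1. node 0  ⊔preds=⊥  new=⊥  stable
  step 2. node 1  ⊔preds=⊥  new=4  stable
  step 3. node 2  ⊔preds=⊥  new=⊥  stable
  step 4. node 3  ⊔preds=4  new=6  old=⊥  +wl: 0,2
  step 5. node 4  ⊔preds=6  new=6  old=⊥  +wl: 3
  step 6. node 5  ⊔preds=6  new=2  old=⊥  +wl: 4
  step 7. node 6  ⊔preds=2  new=0  old=⊥  +wl: 
  step 8. node 0  ⊔preds=6  new=1  old=⊥  +wl: 
  step 9. node 2  ⊔preds=6  new=6  old=⊥  +wl: 
  step 10. node 3  ⊔preds=⊤  new=⊤  old=6  +wl: 0,2,5
  step 11. node 4  ⊔preds=⊤  new=⊤  old=6  +wl: 3
  step 12. node 0  ⊔preds=⊤  new=⊤  old=1  +wl: 
  step 13. node 2  ⊔preds=⊤  new=⊤  old=6  +wl: 
  step 14. node 5  ⊔preds=⊤  new=2  stable
  step 15. node 3  ⊔preds=⊤  new=⊤  stable

Least fixpoint reached:
  node 0: ⊤
  node 1: 4
  node 2: ⊤
  node 3: ⊤
  node 4: ⊤
  node 5: 2
  node 6: 0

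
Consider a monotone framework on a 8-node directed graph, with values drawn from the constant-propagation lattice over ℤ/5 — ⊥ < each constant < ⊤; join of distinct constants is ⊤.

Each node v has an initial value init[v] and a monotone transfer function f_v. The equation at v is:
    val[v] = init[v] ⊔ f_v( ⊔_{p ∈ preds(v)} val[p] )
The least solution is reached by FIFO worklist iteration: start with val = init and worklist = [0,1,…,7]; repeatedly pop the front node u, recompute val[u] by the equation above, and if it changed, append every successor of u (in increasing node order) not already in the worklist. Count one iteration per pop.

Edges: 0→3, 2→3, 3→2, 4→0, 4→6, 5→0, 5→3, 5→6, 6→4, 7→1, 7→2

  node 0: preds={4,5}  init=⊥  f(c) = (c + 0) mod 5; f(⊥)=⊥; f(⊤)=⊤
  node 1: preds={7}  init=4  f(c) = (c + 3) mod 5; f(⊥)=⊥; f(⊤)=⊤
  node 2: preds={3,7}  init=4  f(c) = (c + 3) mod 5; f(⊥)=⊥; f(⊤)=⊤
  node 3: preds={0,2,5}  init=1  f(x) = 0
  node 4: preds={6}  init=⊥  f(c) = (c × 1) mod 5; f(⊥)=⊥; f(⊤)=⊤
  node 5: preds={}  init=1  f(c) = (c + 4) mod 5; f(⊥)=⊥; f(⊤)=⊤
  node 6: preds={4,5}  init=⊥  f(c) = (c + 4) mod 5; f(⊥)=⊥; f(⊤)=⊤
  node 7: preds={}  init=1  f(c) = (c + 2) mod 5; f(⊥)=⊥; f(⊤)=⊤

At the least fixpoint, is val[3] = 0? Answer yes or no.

Iteration log — 17 steps:
  step 1. node 0  ⊔preds=1  new=1  old=⊥  +wl: 
  step 2. node 1  ⊔preds=1  new=4  stable
  step 3. node 2  ⊔preds=1  new=4  stable
  step 4. node 3  ⊔preds=⊤  new=⊤  old=1  +wl: 2
  step 5. node 4  ⊔preds=⊥  new=⊥  stable
  step 6. node 5  ⊔preds=⊥  new=1  stable
  step 7. node 6  ⊔preds=1  new=0  old=⊥  +wl: 4
  step 8. node 7  ⊔preds=⊥  new=1  stable
  step 9. node 2  ⊔preds=⊤  new=⊤  old=4  +wl: 3
  step 10. node 4  ⊔preds=0  new=0  old=⊥  +wl: 0,6
  step 11. node 3  ⊔preds=⊤  new=⊤  stable
  step 12. node 0  ⊔preds=⊤  new=⊤  old=1  +wl: 3
  step 13. node 6  ⊔preds=⊤  new=⊤  old=0  +wl: 4
  step 14. node 3  ⊔preds=⊤  new=⊤  stable
  step 15. node 4  ⊔preds=⊤  new=⊤  old=0  +wl: 0,6
  step 16. node 0  ⊔preds=⊤  new=⊤  stable
  step 17. node 6  ⊔preds=⊤  new=⊤  stable

Least fixpoint reached:
  node 0: ⊤
  node 1: 4
  node 2: ⊤
  node 3: ⊤
  node 4: ⊤
  node 5: 1
  node 6: ⊤
  node 7: 1

no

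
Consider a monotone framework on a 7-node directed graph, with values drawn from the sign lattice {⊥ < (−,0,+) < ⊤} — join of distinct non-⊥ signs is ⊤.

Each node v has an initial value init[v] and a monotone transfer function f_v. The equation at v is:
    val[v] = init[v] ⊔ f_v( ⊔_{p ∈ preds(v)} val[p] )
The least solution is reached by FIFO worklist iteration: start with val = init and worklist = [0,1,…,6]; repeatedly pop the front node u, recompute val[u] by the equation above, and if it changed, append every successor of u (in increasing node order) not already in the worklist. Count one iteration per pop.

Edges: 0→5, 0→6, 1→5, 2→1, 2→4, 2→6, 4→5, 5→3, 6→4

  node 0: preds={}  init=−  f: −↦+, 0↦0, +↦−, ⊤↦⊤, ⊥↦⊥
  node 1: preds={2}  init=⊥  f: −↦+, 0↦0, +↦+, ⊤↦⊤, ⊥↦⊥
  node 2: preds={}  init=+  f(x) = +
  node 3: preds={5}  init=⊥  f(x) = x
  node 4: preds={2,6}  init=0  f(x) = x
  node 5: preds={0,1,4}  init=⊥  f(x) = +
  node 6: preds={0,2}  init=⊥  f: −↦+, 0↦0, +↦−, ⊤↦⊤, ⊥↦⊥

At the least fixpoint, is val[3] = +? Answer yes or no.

Worklist (9 pops):
  #1 pop 0: in=⊥ → − (no change)
  #2 pop 1: in=+ → + (was ⊥); enqueue []
  #3 pop 2: in=⊥ → + (no change)
  #4 pop 3: in=⊥ → ⊥ (no change)
  #5 pop 4: in=+ → ⊤ (was 0); enqueue []
  #6 pop 5: in=⊤ → + (was ⊥); enqueue [3]
  #7 pop 6: in=⊤ → ⊤ (was ⊥); enqueue [4]
  #8 pop 3: in=+ → + (was ⊥); enqueue []
  #9 pop 4: in=⊤ → ⊤ (no change)

Fixpoint:
  val[0] = −
  val[1] = +
  val[2] = +
  val[3] = +
  val[4] = ⊤
  val[5] = +
  val[6] = ⊤

yes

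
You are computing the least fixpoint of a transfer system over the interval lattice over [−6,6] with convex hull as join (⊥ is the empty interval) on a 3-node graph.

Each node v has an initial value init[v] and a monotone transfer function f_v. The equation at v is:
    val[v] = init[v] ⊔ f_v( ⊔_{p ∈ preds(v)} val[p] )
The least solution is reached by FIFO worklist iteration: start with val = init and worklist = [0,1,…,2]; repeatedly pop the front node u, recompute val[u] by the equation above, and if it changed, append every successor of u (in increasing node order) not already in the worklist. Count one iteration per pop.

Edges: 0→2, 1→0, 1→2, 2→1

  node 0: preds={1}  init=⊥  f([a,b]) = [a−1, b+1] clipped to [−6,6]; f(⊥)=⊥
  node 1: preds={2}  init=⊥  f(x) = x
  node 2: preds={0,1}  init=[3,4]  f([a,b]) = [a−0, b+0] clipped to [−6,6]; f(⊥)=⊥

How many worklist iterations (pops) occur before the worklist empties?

Iteration log — 32 steps:
  step 1. node 0  ⊔preds=⊥  new=⊥  stable
  step 2. node 1  ⊔preds=[3,4]  new=[3,4]  old=⊥  +wl: 0
  step 3. node 2  ⊔preds=[3,4]  new=[3,4]  stable
  step 4. node 0  ⊔preds=[3,4]  new=[2,5]  old=⊥  +wl: 2
  step 5. node 2  ⊔preds=[2,5]  new=[2,5]  old=[3,4]  +wl: 1
  step 6. node 1  ⊔preds=[2,5]  new=[2,5]  old=[3,4]  +wl: 0,2
  step 7. node 0  ⊔preds=[2,5]  new=[1,6]  old=[2,5]  +wl: 
  step 8. node 2  ⊔preds=[1,6]  new=[1,6]  old=[2,5]  +wl: 1
  step 9. node 1  ⊔preds=[1,6]  new=[1,6]  old=[2,5]  +wl: 0,2
  step 10. node 0  ⊔preds=[1,6]  new=[0,6]  old=[1,6]  +wl: 
  step 11. node 2  ⊔preds=[0,6]  new=[0,6]  old=[1,6]  +wl: 1
  step 12. node 1  ⊔preds=[0,6]  new=[0,6]  old=[1,6]  +wl: 0,2
  step 13. node 0  ⊔preds=[0,6]  new=[-1,6]  old=[0,6]  +wl: 
  step 14. node 2  ⊔preds=[-1,6]  new=[-1,6]  old=[0,6]  +wl: 1
  step 15. node 1  ⊔preds=[-1,6]  new=[-1,6]  old=[0,6]  +wl: 0,2
  step 16. node 0  ⊔preds=[-1,6]  new=[-2,6]  old=[-1,6]  +wl: 
  step 17. node 2  ⊔preds=[-2,6]  new=[-2,6]  old=[-1,6]  +wl: 1
  step 18. node 1  ⊔preds=[-2,6]  new=[-2,6]  old=[-1,6]  +wl: 0,2
  step 19. node 0  ⊔preds=[-2,6]  new=[-3,6]  old=[-2,6]  +wl: 
  step 20. node 2  ⊔preds=[-3,6]  new=[-3,6]  old=[-2,6]  +wl: 1
  step 21. node 1  ⊔preds=[-3,6]  new=[-3,6]  old=[-2,6]  +wl: 0,2
  step 22. node 0  ⊔preds=[-3,6]  new=[-4,6]  old=[-3,6]  +wl: 
  step 23. node 2  ⊔preds=[-4,6]  new=[-4,6]  old=[-3,6]  +wl: 1
  step 24. node 1  ⊔preds=[-4,6]  new=[-4,6]  old=[-3,6]  +wl: 0,2
  step 25. node 0  ⊔preds=[-4,6]  new=[-5,6]  old=[-4,6]  +wl: 
  step 26. node 2  ⊔preds=[-5,6]  new=[-5,6]  old=[-4,6]  +wl: 1
  step 27. node 1  ⊔preds=[-5,6]  new=[-5,6]  old=[-4,6]  +wl: 0,2
  step 28. node 0  ⊔preds=[-5,6]  new=[-6,6]  old=[-5,6]  +wl: 
  step 29. node 2  ⊔preds=[-6,6]  new=[-6,6]  old=[-5,6]  +wl: 1
  step 30. node 1  ⊔preds=[-6,6]  new=[-6,6]  old=[-5,6]  +wl: 0,2
  step 31. node 0  ⊔preds=[-6,6]  new=[-6,6]  stable
  step 32. node 2  ⊔preds=[-6,6]  new=[-6,6]  stable

Least fixpoint reached:
  node 0: [-6,6]
  node 1: [-6,6]
  node 2: [-6,6]

32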